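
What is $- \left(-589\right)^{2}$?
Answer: $-346921$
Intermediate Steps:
$- \left(-589\right)^{2} = \left(-1\right) 346921 = -346921$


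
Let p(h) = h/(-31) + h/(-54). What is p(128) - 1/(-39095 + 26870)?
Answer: -22167721/3410775 ≈ -6.4993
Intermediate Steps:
p(h) = -85*h/1674 (p(h) = h*(-1/31) + h*(-1/54) = -h/31 - h/54 = -85*h/1674)
p(128) - 1/(-39095 + 26870) = -85/1674*128 - 1/(-39095 + 26870) = -5440/837 - 1/(-12225) = -5440/837 - 1*(-1/12225) = -5440/837 + 1/12225 = -22167721/3410775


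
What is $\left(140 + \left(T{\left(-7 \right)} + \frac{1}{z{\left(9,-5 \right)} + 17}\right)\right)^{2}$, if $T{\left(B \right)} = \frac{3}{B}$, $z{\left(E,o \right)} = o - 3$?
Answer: $\frac{77440000}{3969} \approx 19511.0$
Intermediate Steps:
$z{\left(E,o \right)} = -3 + o$
$\left(140 + \left(T{\left(-7 \right)} + \frac{1}{z{\left(9,-5 \right)} + 17}\right)\right)^{2} = \left(140 + \left(\frac{3}{-7} + \frac{1}{\left(-3 - 5\right) + 17}\right)\right)^{2} = \left(140 + \left(3 \left(- \frac{1}{7}\right) + \frac{1}{-8 + 17}\right)\right)^{2} = \left(140 - \left(\frac{3}{7} - \frac{1}{9}\right)\right)^{2} = \left(140 + \left(- \frac{3}{7} + \frac{1}{9}\right)\right)^{2} = \left(140 - \frac{20}{63}\right)^{2} = \left(\frac{8800}{63}\right)^{2} = \frac{77440000}{3969}$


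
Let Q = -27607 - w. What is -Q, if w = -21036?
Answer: 6571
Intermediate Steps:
Q = -6571 (Q = -27607 - 1*(-21036) = -27607 + 21036 = -6571)
-Q = -1*(-6571) = 6571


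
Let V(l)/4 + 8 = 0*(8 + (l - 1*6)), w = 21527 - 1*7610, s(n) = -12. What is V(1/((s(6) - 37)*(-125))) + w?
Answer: 13885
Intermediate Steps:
w = 13917 (w = 21527 - 7610 = 13917)
V(l) = -32 (V(l) = -32 + 4*(0*(8 + (l - 1*6))) = -32 + 4*(0*(8 + (l - 6))) = -32 + 4*(0*(8 + (-6 + l))) = -32 + 4*(0*(2 + l)) = -32 + 4*0 = -32 + 0 = -32)
V(1/((s(6) - 37)*(-125))) + w = -32 + 13917 = 13885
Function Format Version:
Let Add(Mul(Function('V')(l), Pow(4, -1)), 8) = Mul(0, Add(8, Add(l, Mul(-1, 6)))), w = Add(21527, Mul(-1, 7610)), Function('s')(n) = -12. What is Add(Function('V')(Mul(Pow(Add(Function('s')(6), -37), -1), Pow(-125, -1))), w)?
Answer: 13885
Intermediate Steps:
w = 13917 (w = Add(21527, -7610) = 13917)
Function('V')(l) = -32 (Function('V')(l) = Add(-32, Mul(4, Mul(0, Add(8, Add(l, Mul(-1, 6)))))) = Add(-32, Mul(4, Mul(0, Add(8, Add(l, -6))))) = Add(-32, Mul(4, Mul(0, Add(8, Add(-6, l))))) = Add(-32, Mul(4, Mul(0, Add(2, l)))) = Add(-32, Mul(4, 0)) = Add(-32, 0) = -32)
Add(Function('V')(Mul(Pow(Add(Function('s')(6), -37), -1), Pow(-125, -1))), w) = Add(-32, 13917) = 13885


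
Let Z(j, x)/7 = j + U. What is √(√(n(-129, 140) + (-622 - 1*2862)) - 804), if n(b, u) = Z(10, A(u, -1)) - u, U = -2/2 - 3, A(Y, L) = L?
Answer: √(-804 + 3*I*√398) ≈ 1.0546 + 28.375*I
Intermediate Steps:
U = -4 (U = (½)*(-2) - 3 = -1 - 3 = -4)
Z(j, x) = -28 + 7*j (Z(j, x) = 7*(j - 4) = 7*(-4 + j) = -28 + 7*j)
n(b, u) = 42 - u (n(b, u) = (-28 + 7*10) - u = (-28 + 70) - u = 42 - u)
√(√(n(-129, 140) + (-622 - 1*2862)) - 804) = √(√((42 - 1*140) + (-622 - 1*2862)) - 804) = √(√((42 - 140) + (-622 - 2862)) - 804) = √(√(-98 - 3484) - 804) = √(√(-3582) - 804) = √(3*I*√398 - 804) = √(-804 + 3*I*√398)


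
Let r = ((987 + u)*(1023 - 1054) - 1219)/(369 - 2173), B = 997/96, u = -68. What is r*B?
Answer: 7404719/43296 ≈ 171.03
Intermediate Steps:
B = 997/96 (B = 997*(1/96) = 997/96 ≈ 10.385)
r = 7427/451 (r = ((987 - 68)*(1023 - 1054) - 1219)/(369 - 2173) = (919*(-31) - 1219)/(-1804) = (-28489 - 1219)*(-1/1804) = -29708*(-1/1804) = 7427/451 ≈ 16.468)
r*B = (7427/451)*(997/96) = 7404719/43296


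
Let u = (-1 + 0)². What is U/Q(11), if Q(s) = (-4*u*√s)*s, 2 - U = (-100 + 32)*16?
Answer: -545*√11/242 ≈ -7.4693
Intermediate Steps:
u = 1 (u = (-1)² = 1)
U = 1090 (U = 2 - (-100 + 32)*16 = 2 - (-68)*16 = 2 - 1*(-1088) = 2 + 1088 = 1090)
Q(s) = -4*s^(3/2) (Q(s) = (-4*√s)*s = -4*s^(3/2))
U/Q(11) = 1090/((-44*√11)) = 1090*(-√11/484) = -545*√11/242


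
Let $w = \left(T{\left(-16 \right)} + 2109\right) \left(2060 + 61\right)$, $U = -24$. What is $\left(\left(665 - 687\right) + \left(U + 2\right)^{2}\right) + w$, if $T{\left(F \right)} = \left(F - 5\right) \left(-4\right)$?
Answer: $4651815$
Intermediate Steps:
$T{\left(F \right)} = 20 - 4 F$ ($T{\left(F \right)} = \left(-5 + F\right) \left(-4\right) = 20 - 4 F$)
$w = 4651353$ ($w = \left(\left(20 - -64\right) + 2109\right) \left(2060 + 61\right) = \left(\left(20 + 64\right) + 2109\right) 2121 = \left(84 + 2109\right) 2121 = 2193 \cdot 2121 = 4651353$)
$\left(\left(665 - 687\right) + \left(U + 2\right)^{2}\right) + w = \left(\left(665 - 687\right) + \left(-24 + 2\right)^{2}\right) + 4651353 = \left(\left(665 - 687\right) + \left(-22\right)^{2}\right) + 4651353 = \left(-22 + 484\right) + 4651353 = 462 + 4651353 = 4651815$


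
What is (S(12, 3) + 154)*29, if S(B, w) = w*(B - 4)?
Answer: 5162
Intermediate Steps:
S(B, w) = w*(-4 + B)
(S(12, 3) + 154)*29 = (3*(-4 + 12) + 154)*29 = (3*8 + 154)*29 = (24 + 154)*29 = 178*29 = 5162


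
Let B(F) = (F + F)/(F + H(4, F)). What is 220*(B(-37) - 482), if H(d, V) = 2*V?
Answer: -317680/3 ≈ -1.0589e+5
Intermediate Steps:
B(F) = ⅔ (B(F) = (F + F)/(F + 2*F) = (2*F)/((3*F)) = (2*F)*(1/(3*F)) = ⅔)
220*(B(-37) - 482) = 220*(⅔ - 482) = 220*(-1444/3) = -317680/3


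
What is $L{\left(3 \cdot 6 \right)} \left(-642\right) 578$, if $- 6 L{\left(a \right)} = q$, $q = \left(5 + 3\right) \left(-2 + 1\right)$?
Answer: $-494768$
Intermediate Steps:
$q = -8$ ($q = 8 \left(-1\right) = -8$)
$L{\left(a \right)} = \frac{4}{3}$ ($L{\left(a \right)} = \left(- \frac{1}{6}\right) \left(-8\right) = \frac{4}{3}$)
$L{\left(3 \cdot 6 \right)} \left(-642\right) 578 = \frac{4}{3} \left(-642\right) 578 = \left(-856\right) 578 = -494768$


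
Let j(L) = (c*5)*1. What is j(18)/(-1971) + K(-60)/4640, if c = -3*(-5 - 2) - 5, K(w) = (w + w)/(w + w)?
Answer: -369229/9145440 ≈ -0.040373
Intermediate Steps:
K(w) = 1 (K(w) = (2*w)/((2*w)) = (2*w)*(1/(2*w)) = 1)
c = 16 (c = -3*(-7) - 5 = 21 - 5 = 16)
j(L) = 80 (j(L) = (16*5)*1 = 80*1 = 80)
j(18)/(-1971) + K(-60)/4640 = 80/(-1971) + 1/4640 = 80*(-1/1971) + 1*(1/4640) = -80/1971 + 1/4640 = -369229/9145440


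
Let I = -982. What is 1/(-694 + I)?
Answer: -1/1676 ≈ -0.00059666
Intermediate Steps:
1/(-694 + I) = 1/(-694 - 982) = 1/(-1676) = -1/1676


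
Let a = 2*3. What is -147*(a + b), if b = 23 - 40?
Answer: 1617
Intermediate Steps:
b = -17
a = 6
-147*(a + b) = -147*(6 - 17) = -147*(-11) = 1617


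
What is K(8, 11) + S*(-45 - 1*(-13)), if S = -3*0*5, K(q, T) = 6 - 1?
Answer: 5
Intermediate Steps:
K(q, T) = 5
S = 0 (S = 0*5 = 0)
K(8, 11) + S*(-45 - 1*(-13)) = 5 + 0*(-45 - 1*(-13)) = 5 + 0*(-45 + 13) = 5 + 0*(-32) = 5 + 0 = 5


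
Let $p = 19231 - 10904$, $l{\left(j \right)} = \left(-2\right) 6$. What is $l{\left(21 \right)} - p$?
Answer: $-8339$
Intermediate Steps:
$l{\left(j \right)} = -12$
$p = 8327$ ($p = 19231 - 10904 = 8327$)
$l{\left(21 \right)} - p = -12 - 8327 = -8339$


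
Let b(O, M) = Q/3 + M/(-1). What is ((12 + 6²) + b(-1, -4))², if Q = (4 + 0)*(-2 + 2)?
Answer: 2704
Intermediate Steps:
Q = 0 (Q = 4*0 = 0)
b(O, M) = -M (b(O, M) = 0/3 + M/(-1) = 0*(⅓) + M*(-1) = 0 - M = -M)
((12 + 6²) + b(-1, -4))² = ((12 + 6²) - 1*(-4))² = ((12 + 36) + 4)² = (48 + 4)² = 52² = 2704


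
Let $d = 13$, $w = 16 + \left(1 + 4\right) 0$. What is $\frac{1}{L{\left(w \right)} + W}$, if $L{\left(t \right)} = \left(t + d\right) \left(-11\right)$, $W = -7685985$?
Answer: $- \frac{1}{7686304} \approx -1.301 \cdot 10^{-7}$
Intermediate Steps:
$w = 16$ ($w = 16 + 5 \cdot 0 = 16 + 0 = 16$)
$L{\left(t \right)} = -143 - 11 t$ ($L{\left(t \right)} = \left(t + 13\right) \left(-11\right) = \left(13 + t\right) \left(-11\right) = -143 - 11 t$)
$\frac{1}{L{\left(w \right)} + W} = \frac{1}{\left(-143 - 176\right) - 7685985} = \frac{1}{-319 - 7685985} = \frac{1}{-7686304} = - \frac{1}{7686304}$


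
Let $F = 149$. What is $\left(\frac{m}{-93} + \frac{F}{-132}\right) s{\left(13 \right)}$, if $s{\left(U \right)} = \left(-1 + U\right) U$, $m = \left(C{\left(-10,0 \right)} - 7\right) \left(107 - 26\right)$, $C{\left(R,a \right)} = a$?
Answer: $\frac{264277}{341} \approx 775.01$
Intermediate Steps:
$m = -567$ ($m = \left(0 - 7\right) \left(107 - 26\right) = \left(-7\right) 81 = -567$)
$s{\left(U \right)} = U \left(-1 + U\right)$
$\left(\frac{m}{-93} + \frac{F}{-132}\right) s{\left(13 \right)} = \left(- \frac{567}{-93} + \frac{149}{-132}\right) 13 \left(-1 + 13\right) = \left(\left(-567\right) \left(- \frac{1}{93}\right) + 149 \left(- \frac{1}{132}\right)\right) 13 \cdot 12 = \left(\frac{189}{31} - \frac{149}{132}\right) 156 = \frac{20329}{4092} \cdot 156 = \frac{264277}{341}$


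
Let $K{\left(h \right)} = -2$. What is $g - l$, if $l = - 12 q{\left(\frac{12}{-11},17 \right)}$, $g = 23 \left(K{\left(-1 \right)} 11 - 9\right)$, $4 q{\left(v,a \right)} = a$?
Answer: $-662$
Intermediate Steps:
$q{\left(v,a \right)} = \frac{a}{4}$
$g = -713$ ($g = 23 \left(\left(-2\right) 11 - 9\right) = 23 \left(-22 - 9\right) = 23 \left(-31\right) = -713$)
$l = -51$ ($l = - 12 \cdot \frac{1}{4} \cdot 17 = \left(-12\right) \frac{17}{4} = -51$)
$g - l = -713 - -51 = -713 + 51 = -662$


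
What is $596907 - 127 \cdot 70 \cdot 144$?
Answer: $-683253$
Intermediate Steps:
$596907 - 127 \cdot 70 \cdot 144 = 596907 - 8890 \cdot 144 = 596907 - 1280160 = -683253$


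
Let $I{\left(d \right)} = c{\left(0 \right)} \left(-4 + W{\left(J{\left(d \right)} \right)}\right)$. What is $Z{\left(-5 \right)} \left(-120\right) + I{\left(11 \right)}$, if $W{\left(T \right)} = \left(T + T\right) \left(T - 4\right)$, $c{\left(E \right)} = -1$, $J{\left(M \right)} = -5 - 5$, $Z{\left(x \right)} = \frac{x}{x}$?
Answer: $-396$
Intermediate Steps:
$Z{\left(x \right)} = 1$
$J{\left(M \right)} = -10$ ($J{\left(M \right)} = -5 - 5 = -10$)
$W{\left(T \right)} = 2 T \left(-4 + T\right)$
$I{\left(d \right)} = -276$ ($I{\left(d \right)} = - (-4 + 2 \left(-10\right) \left(-4 - 10\right)) = - (-4 + 2 \left(-10\right) \left(-14\right)) = - (-4 + 280) = \left(-1\right) 276 = -276$)
$Z{\left(-5 \right)} \left(-120\right) + I{\left(11 \right)} = 1 \left(-120\right) - 276 = -120 - 276 = -396$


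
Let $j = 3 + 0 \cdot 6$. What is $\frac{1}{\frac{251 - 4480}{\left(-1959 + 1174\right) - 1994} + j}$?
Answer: $\frac{2779}{12566} \approx 0.22115$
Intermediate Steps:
$j = 3$ ($j = 3 + 0 = 3$)
$\frac{1}{\frac{251 - 4480}{\left(-1959 + 1174\right) - 1994} + j} = \frac{1}{\frac{251 - 4480}{\left(-1959 + 1174\right) - 1994} + 3} = \frac{1}{- \frac{4229}{-785 - 1994} + 3} = \frac{1}{- \frac{4229}{-2779} + 3} = \frac{1}{\left(-4229\right) \left(- \frac{1}{2779}\right) + 3} = \frac{1}{\frac{4229}{2779} + 3} = \frac{1}{\frac{12566}{2779}} = \frac{2779}{12566}$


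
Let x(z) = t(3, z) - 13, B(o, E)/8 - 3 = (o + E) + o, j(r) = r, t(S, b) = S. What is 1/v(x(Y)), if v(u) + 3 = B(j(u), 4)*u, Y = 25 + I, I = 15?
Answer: 1/1037 ≈ 0.00096432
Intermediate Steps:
Y = 40 (Y = 25 + 15 = 40)
B(o, E) = 24 + 8*E + 16*o (B(o, E) = 24 + 8*((o + E) + o) = 24 + 8*((E + o) + o) = 24 + 8*(E + 2*o) = 24 + (8*E + 16*o) = 24 + 8*E + 16*o)
x(z) = -10 (x(z) = 3 - 13 = -10)
v(u) = -3 + u*(56 + 16*u) (v(u) = -3 + (24 + 8*4 + 16*u)*u = -3 + (24 + 32 + 16*u)*u = -3 + (56 + 16*u)*u = -3 + u*(56 + 16*u))
1/v(x(Y)) = 1/(-3 + 8*(-10)*(7 + 2*(-10))) = 1/(-3 + 8*(-10)*(7 - 20)) = 1/(-3 + 8*(-10)*(-13)) = 1/(-3 + 1040) = 1/1037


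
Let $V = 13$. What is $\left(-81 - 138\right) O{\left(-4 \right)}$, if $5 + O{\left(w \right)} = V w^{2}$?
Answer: $-44457$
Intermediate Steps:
$O{\left(w \right)} = -5 + 13 w^{2}$
$\left(-81 - 138\right) O{\left(-4 \right)} = \left(-81 - 138\right) \left(-5 + 13 \left(-4\right)^{2}\right) = - 219 \left(-5 + 13 \cdot 16\right) = - 219 \left(-5 + 208\right) = \left(-219\right) 203 = -44457$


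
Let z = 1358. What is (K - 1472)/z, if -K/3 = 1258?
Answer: -2623/679 ≈ -3.8630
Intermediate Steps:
K = -3774 (K = -3*1258 = -3774)
(K - 1472)/z = (-3774 - 1472)/1358 = (1/1358)*(-5246) = -2623/679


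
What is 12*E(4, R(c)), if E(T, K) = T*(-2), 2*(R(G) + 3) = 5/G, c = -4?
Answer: -96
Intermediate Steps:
R(G) = -3 + 5/(2*G) (R(G) = -3 + (5/G)/2 = -3 + 5/(2*G))
E(T, K) = -2*T
12*E(4, R(c)) = 12*(-2*4) = 12*(-8) = -96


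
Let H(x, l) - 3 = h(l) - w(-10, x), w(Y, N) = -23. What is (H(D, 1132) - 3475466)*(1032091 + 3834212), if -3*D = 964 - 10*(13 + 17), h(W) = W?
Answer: -16907035443324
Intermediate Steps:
D = -664/3 (D = -(964 - 10*(13 + 17))/3 = -(964 - 10*30)/3 = -(964 - 1*300)/3 = -(964 - 300)/3 = -⅓*664 = -664/3 ≈ -221.33)
H(x, l) = 26 + l (H(x, l) = 3 + (l - 1*(-23)) = 3 + (l + 23) = 3 + (23 + l) = 26 + l)
(H(D, 1132) - 3475466)*(1032091 + 3834212) = ((26 + 1132) - 3475466)*(1032091 + 3834212) = (1158 - 3475466)*4866303 = -3474308*4866303 = -16907035443324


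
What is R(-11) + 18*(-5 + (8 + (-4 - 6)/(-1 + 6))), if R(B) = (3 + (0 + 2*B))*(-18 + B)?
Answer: 569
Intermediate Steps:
R(B) = (-18 + B)*(3 + 2*B) (R(B) = (3 + 2*B)*(-18 + B) = (-18 + B)*(3 + 2*B))
R(-11) + 18*(-5 + (8 + (-4 - 6)/(-1 + 6))) = (-54 - 33*(-11) + 2*(-11)**2) + 18*(-5 + (8 + (-4 - 6)/(-1 + 6))) = (-54 + 363 + 2*121) + 18*(-5 + (8 - 10/5)) = (-54 + 363 + 242) + 18*(-5 + (8 - 10*1/5)) = 551 + 18*(-5 + (8 - 2)) = 551 + 18*(-5 + 6) = 551 + 18*1 = 551 + 18 = 569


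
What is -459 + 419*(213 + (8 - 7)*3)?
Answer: 90045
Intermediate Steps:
-459 + 419*(213 + (8 - 7)*3) = -459 + 419*(213 + 1*3) = -459 + 419*(213 + 3) = -459 + 419*216 = -459 + 90504 = 90045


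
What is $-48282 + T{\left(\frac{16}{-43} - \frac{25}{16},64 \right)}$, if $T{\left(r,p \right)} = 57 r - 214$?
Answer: $- \frac{33441115}{688} \approx -48606.0$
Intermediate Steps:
$T{\left(r,p \right)} = -214 + 57 r$
$-48282 + T{\left(\frac{16}{-43} - \frac{25}{16},64 \right)} = -48282 - \left(214 - 57 \left(\frac{16}{-43} - \frac{25}{16}\right)\right) = -48282 - \left(214 - 57 \left(16 \left(- \frac{1}{43}\right) - \frac{25}{16}\right)\right) = -48282 - \left(214 - 57 \left(- \frac{16}{43} - \frac{25}{16}\right)\right) = -48282 + \left(-214 + 57 \left(- \frac{1331}{688}\right)\right) = -48282 - \frac{223099}{688} = - \frac{33441115}{688}$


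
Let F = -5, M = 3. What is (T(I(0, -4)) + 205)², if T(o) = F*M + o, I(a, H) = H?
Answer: 34596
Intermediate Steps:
T(o) = -15 + o (T(o) = -5*3 + o = -15 + o)
(T(I(0, -4)) + 205)² = ((-15 - 4) + 205)² = (-19 + 205)² = 186² = 34596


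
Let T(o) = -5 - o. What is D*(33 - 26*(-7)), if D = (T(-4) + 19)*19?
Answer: 73530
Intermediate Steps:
D = 342 (D = ((-5 - 1*(-4)) + 19)*19 = ((-5 + 4) + 19)*19 = (-1 + 19)*19 = 18*19 = 342)
D*(33 - 26*(-7)) = 342*(33 - 26*(-7)) = 342*(33 + 182) = 342*215 = 73530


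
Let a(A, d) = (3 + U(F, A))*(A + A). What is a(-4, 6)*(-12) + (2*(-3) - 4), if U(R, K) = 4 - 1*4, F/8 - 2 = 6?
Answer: 278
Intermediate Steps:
F = 64 (F = 16 + 8*6 = 16 + 48 = 64)
U(R, K) = 0 (U(R, K) = 4 - 4 = 0)
a(A, d) = 6*A (a(A, d) = (3 + 0)*(A + A) = 3*(2*A) = 6*A)
a(-4, 6)*(-12) + (2*(-3) - 4) = (6*(-4))*(-12) + (2*(-3) - 4) = -24*(-12) + (-6 - 4) = 288 - 10 = 278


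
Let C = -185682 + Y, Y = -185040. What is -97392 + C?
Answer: -468114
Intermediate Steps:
C = -370722 (C = -185682 - 185040 = -370722)
-97392 + C = -97392 - 370722 = -468114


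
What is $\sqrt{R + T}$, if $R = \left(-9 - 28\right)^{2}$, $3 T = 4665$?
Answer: $2 \sqrt{731} \approx 54.074$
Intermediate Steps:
$T = 1555$ ($T = \frac{1}{3} \cdot 4665 = 1555$)
$R = 1369$ ($R = \left(-37\right)^{2} = 1369$)
$\sqrt{R + T} = \sqrt{1369 + 1555} = \sqrt{2924} = 2 \sqrt{731}$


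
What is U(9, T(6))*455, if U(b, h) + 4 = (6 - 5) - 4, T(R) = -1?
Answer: -3185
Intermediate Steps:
U(b, h) = -7 (U(b, h) = -4 + ((6 - 5) - 4) = -4 + (1 - 4) = -4 - 3 = -7)
U(9, T(6))*455 = -7*455 = -3185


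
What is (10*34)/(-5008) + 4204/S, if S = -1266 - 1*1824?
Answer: -2763029/1934340 ≈ -1.4284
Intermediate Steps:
S = -3090 (S = -1266 - 1824 = -3090)
(10*34)/(-5008) + 4204/S = (10*34)/(-5008) + 4204/(-3090) = 340*(-1/5008) + 4204*(-1/3090) = -85/1252 - 2102/1545 = -2763029/1934340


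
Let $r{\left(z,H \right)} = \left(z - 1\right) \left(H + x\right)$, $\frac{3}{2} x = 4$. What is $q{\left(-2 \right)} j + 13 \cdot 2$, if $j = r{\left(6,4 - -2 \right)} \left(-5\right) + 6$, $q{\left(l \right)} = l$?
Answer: $\frac{1342}{3} \approx 447.33$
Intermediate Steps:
$x = \frac{8}{3}$ ($x = \frac{2}{3} \cdot 4 = \frac{8}{3} \approx 2.6667$)
$r{\left(z,H \right)} = \left(-1 + z\right) \left(\frac{8}{3} + H\right)$ ($r{\left(z,H \right)} = \left(z - 1\right) \left(H + \frac{8}{3}\right) = \left(z - 1\right) \left(\frac{8}{3} + H\right) = \left(-1 + z\right) \left(\frac{8}{3} + H\right)$)
$j = - \frac{632}{3}$ ($j = \left(- \frac{8}{3} - \left(4 - -2\right) + \frac{8}{3} \cdot 6 + \left(4 - -2\right) 6\right) \left(-5\right) + 6 = \left(- \frac{8}{3} - \left(4 + 2\right) + 16 + \left(4 + 2\right) 6\right) \left(-5\right) + 6 = \left(- \frac{8}{3} - 6 + 16 + 6 \cdot 6\right) \left(-5\right) + 6 = \left(- \frac{8}{3} - 6 + 16 + 36\right) \left(-5\right) + 6 = \frac{130}{3} \left(-5\right) + 6 = - \frac{650}{3} + 6 = - \frac{632}{3} \approx -210.67$)
$q{\left(-2 \right)} j + 13 \cdot 2 = \left(-2\right) \left(- \frac{632}{3}\right) + 13 \cdot 2 = \frac{1264}{3} + 26 = \frac{1342}{3}$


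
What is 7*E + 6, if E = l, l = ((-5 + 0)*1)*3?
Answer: -99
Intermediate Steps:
l = -15 (l = -5*1*3 = -5*3 = -15)
E = -15
7*E + 6 = 7*(-15) + 6 = -105 + 6 = -99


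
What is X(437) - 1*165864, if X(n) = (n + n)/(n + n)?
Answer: -165863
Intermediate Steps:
X(n) = 1 (X(n) = (2*n)/((2*n)) = (2*n)*(1/(2*n)) = 1)
X(437) - 1*165864 = 1 - 1*165864 = 1 - 165864 = -165863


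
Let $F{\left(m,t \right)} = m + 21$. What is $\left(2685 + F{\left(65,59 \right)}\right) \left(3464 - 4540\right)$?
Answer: $-2981596$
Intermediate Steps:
$F{\left(m,t \right)} = 21 + m$
$\left(2685 + F{\left(65,59 \right)}\right) \left(3464 - 4540\right) = \left(2685 + \left(21 + 65\right)\right) \left(3464 - 4540\right) = \left(2685 + 86\right) \left(-1076\right) = 2771 \left(-1076\right) = -2981596$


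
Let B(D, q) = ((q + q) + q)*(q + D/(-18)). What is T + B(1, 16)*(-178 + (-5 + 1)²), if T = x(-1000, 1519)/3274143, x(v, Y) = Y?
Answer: -405941344193/3274143 ≈ -1.2398e+5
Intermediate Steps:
B(D, q) = 3*q*(q - D/18) (B(D, q) = (2*q + q)*(q + D*(-1/18)) = (3*q)*(q - D/18) = 3*q*(q - D/18))
T = 1519/3274143 ≈ 0.00046394
T + B(1, 16)*(-178 + (-5 + 1)²) = 1519/3274143 + ((⅙)*16*(-1*1 + 18*16))*(-178 + (-5 + 1)²) = 1519/3274143 + ((⅙)*16*(-1 + 288))*(-178 + (-4)²) = 1519/3274143 + ((⅙)*16*287)*(-178 + 16) = 1519/3274143 + (2296/3)*(-162) = 1519/3274143 - 123984 = -405941344193/3274143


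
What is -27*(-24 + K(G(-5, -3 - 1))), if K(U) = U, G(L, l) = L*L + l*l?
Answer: -459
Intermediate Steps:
G(L, l) = L**2 + l**2
-27*(-24 + K(G(-5, -3 - 1))) = -27*(-24 + ((-5)**2 + (-3 - 1)**2)) = -27*(-24 + (25 + (-4)**2)) = -27*(-24 + (25 + 16)) = -27*(-24 + 41) = -27*17 = -459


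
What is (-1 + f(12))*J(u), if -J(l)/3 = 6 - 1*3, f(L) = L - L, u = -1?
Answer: 9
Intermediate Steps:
f(L) = 0
J(l) = -9 (J(l) = -3*(6 - 1*3) = -3*(6 - 3) = -3*3 = -9)
(-1 + f(12))*J(u) = (-1 + 0)*(-9) = -1*(-9) = 9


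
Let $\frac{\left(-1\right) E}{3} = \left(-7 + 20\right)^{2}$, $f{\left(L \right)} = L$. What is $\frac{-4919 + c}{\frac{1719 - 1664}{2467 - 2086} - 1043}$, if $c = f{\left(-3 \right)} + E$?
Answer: $\frac{2068449}{397328} \approx 5.2059$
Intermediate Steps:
$E = -507$ ($E = - 3 \left(-7 + 20\right)^{2} = - 3 \cdot 13^{2} = \left(-3\right) 169 = -507$)
$c = -510$ ($c = -3 - 507 = -510$)
$\frac{-4919 + c}{\frac{1719 - 1664}{2467 - 2086} - 1043} = \frac{-4919 - 510}{\frac{1719 - 1664}{2467 - 2086} - 1043} = - \frac{5429}{\frac{55}{381} - 1043} = - \frac{5429}{- \frac{397328}{381}} = \left(-5429\right) \left(- \frac{381}{397328}\right) = \frac{2068449}{397328}$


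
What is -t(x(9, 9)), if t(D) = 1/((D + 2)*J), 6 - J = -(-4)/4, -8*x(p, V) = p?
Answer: -8/35 ≈ -0.22857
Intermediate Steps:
x(p, V) = -p/8
J = 5 (J = 6 - (-1)*(-4/4) = 6 - (-1)*(-4*¼) = 6 - (-1)*(-1) = 6 - 1*1 = 6 - 1 = 5)
t(D) = 1/(10 + 5*D) (t(D) = 1/((D + 2)*5) = 1/((2 + D)*5) = 1/(10 + 5*D))
-t(x(9, 9)) = -1/(5*(2 - ⅛*9)) = -1/(5*(2 - 9/8)) = -1/(5*7/8) = -8/(5*7) = -1*8/35 = -8/35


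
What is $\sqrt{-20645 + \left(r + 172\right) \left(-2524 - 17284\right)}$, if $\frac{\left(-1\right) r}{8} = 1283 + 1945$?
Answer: $\sqrt{508094171} \approx 22541.0$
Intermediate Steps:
$r = -25824$ ($r = - 8 \left(1283 + 1945\right) = \left(-8\right) 3228 = -25824$)
$\sqrt{-20645 + \left(r + 172\right) \left(-2524 - 17284\right)} = \sqrt{-20645 + \left(-25824 + 172\right) \left(-2524 - 17284\right)} = \sqrt{-20645 - -508114816} = \sqrt{-20645 + 508114816} = \sqrt{508094171}$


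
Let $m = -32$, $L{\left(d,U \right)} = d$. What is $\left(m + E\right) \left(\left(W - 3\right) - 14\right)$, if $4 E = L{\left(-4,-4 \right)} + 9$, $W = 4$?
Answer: $\frac{1599}{4} \approx 399.75$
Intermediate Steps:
$E = \frac{5}{4}$ ($E = \frac{-4 + 9}{4} = \frac{1}{4} \cdot 5 = \frac{5}{4} \approx 1.25$)
$\left(m + E\right) \left(\left(W - 3\right) - 14\right) = \left(-32 + \frac{5}{4}\right) \left(\left(4 - 3\right) - 14\right) = - \frac{123 \left(1 - 14\right)}{4} = \left(- \frac{123}{4}\right) \left(-13\right) = \frac{1599}{4}$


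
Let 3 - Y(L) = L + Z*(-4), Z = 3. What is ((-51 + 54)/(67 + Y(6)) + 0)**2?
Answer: 9/5776 ≈ 0.0015582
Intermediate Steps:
Y(L) = 15 - L (Y(L) = 3 - (L + 3*(-4)) = 3 - (L - 12) = 3 - (-12 + L) = 3 + (12 - L) = 15 - L)
((-51 + 54)/(67 + Y(6)) + 0)**2 = ((-51 + 54)/(67 + (15 - 1*6)) + 0)**2 = (3/(67 + (15 - 6)) + 0)**2 = (3/(67 + 9) + 0)**2 = (3/76 + 0)**2 = (3/76)**2 = 9/5776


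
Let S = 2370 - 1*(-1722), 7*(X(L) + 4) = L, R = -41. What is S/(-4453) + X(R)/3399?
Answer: -32556071/35316743 ≈ -0.92183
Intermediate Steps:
X(L) = -4 + L/7
S = 4092 (S = 2370 + 1722 = 4092)
S/(-4453) + X(R)/3399 = 4092/(-4453) + (-4 + (1/7)*(-41))/3399 = 4092*(-1/4453) + (-4 - 41/7)*(1/3399) = -4092/4453 - 69/7*1/3399 = -4092/4453 - 23/7931 = -32556071/35316743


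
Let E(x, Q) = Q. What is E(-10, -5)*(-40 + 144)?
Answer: -520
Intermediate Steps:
E(-10, -5)*(-40 + 144) = -5*(-40 + 144) = -5*104 = -520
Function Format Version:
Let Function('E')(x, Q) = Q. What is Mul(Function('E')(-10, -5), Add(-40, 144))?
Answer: -520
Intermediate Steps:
Mul(Function('E')(-10, -5), Add(-40, 144)) = Mul(-5, Add(-40, 144)) = Mul(-5, 104) = -520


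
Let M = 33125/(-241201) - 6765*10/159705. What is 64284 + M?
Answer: 165084181550963/2568067047 ≈ 64283.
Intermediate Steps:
M = -1440498385/2568067047 (M = 33125*(-1/241201) - 67650*1/159705 = -33125/241201 - 4510/10647 = -1440498385/2568067047 ≈ -0.56093)
64284 + M = 64284 - 1440498385/2568067047 = 165084181550963/2568067047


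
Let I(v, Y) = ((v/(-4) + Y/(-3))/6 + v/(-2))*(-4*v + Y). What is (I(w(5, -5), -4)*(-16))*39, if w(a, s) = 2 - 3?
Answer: 0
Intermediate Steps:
w(a, s) = -1
I(v, Y) = (Y - 4*v)*(-13*v/24 - Y/18) (I(v, Y) = ((v*(-¼) + Y*(-⅓))*(⅙) + v*(-½))*(Y - 4*v) = ((-v/4 - Y/3)*(⅙) - v/2)*(Y - 4*v) = ((-Y/3 - v/4)*(⅙) - v/2)*(Y - 4*v) = ((-Y/18 - v/24) - v/2)*(Y - 4*v) = (-13*v/24 - Y/18)*(Y - 4*v) = (Y - 4*v)*(-13*v/24 - Y/18))
(I(w(5, -5), -4)*(-16))*39 = ((-1/18*(-4)² + (13/6)*(-1)² - 23/72*(-4)*(-1))*(-16))*39 = ((-1/18*16 + (13/6)*1 - 23/18)*(-16))*39 = ((-8/9 + 13/6 - 23/18)*(-16))*39 = (0*(-16))*39 = 0*39 = 0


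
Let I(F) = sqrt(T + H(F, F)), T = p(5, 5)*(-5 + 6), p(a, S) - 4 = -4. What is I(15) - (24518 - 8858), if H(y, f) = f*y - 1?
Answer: -15660 + 4*sqrt(14) ≈ -15645.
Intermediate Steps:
p(a, S) = 0 (p(a, S) = 4 - 4 = 0)
H(y, f) = -1 + f*y
T = 0 (T = 0*(-5 + 6) = 0*1 = 0)
I(F) = sqrt(-1 + F**2) (I(F) = sqrt(0 + (-1 + F*F)) = sqrt(0 + (-1 + F**2)) = sqrt(-1 + F**2))
I(15) - (24518 - 8858) = sqrt(-1 + 15**2) - (24518 - 8858) = sqrt(-1 + 225) - 1*15660 = sqrt(224) - 15660 = 4*sqrt(14) - 15660 = -15660 + 4*sqrt(14)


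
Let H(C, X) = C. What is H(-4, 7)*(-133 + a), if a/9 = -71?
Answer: 3088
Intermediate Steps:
a = -639 (a = 9*(-71) = -639)
H(-4, 7)*(-133 + a) = -4*(-133 - 639) = -4*(-772) = 3088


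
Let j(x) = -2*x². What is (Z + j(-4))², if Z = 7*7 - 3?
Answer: 196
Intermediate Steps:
Z = 46 (Z = 49 - 3 = 46)
(Z + j(-4))² = (46 - 2*(-4)²)² = (46 - 2*16)² = (46 - 32)² = 14² = 196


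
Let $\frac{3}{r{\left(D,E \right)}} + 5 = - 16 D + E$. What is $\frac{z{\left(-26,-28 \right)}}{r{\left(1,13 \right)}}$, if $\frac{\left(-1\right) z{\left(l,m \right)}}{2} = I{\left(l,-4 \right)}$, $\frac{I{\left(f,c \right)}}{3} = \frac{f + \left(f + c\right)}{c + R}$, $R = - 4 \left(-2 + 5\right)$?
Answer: $56$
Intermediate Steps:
$r{\left(D,E \right)} = \frac{3}{-5 + E - 16 D}$ ($r{\left(D,E \right)} = \frac{3}{-5 - \left(- E + 16 D\right)} = \frac{3}{-5 + E - 16 D}$)
$R = -12$ ($R = \left(-4\right) 3 = -12$)
$I{\left(f,c \right)} = \frac{3 \left(c + 2 f\right)}{-12 + c}$ ($I{\left(f,c \right)} = 3 \frac{f + \left(f + c\right)}{c - 12} = 3 \frac{f + \left(c + f\right)}{-12 + c} = 3 \frac{c + 2 f}{-12 + c} = \frac{3 \left(c + 2 f\right)}{-12 + c}$)
$z{\left(l,m \right)} = - \frac{3}{2} + \frac{3 l}{4}$ ($z{\left(l,m \right)} = - 2 \frac{3 \left(-4 + 2 l\right)}{-12 - 4} = - 2 \frac{3 \left(-4 + 2 l\right)}{-16} = - 2 \cdot 3 \left(- \frac{1}{16}\right) \left(-4 + 2 l\right) = - 2 \left(\frac{3}{4} - \frac{3 l}{8}\right) = - \frac{3}{2} + \frac{3 l}{4}$)
$\frac{z{\left(-26,-28 \right)}}{r{\left(1,13 \right)}} = \frac{- \frac{3}{2} + \frac{3}{4} \left(-26\right)}{\left(-3\right) \frac{1}{5 - 13 + 16 \cdot 1}} = \frac{- \frac{3}{2} - \frac{39}{2}}{\left(-3\right) \frac{1}{5 - 13 + 16}} = - \frac{21}{\left(-3\right) \frac{1}{8}} = - \frac{21}{- \frac{3}{8}} = \left(-21\right) \left(- \frac{8}{3}\right) = 56$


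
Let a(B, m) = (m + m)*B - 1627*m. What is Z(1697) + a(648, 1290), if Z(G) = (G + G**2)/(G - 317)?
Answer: -97727449/230 ≈ -4.2490e+5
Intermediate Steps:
a(B, m) = -1627*m + 2*B*m (a(B, m) = (2*m)*B - 1627*m = 2*B*m - 1627*m = -1627*m + 2*B*m)
Z(G) = (G + G**2)/(-317 + G)
Z(1697) + a(648, 1290) = 1697*(1 + 1697)/(-317 + 1697) + 1290*(-1627 + 2*648) = 1697*1698/1380 + 1290*(-1627 + 1296) = 1697*(1/1380)*1698 + 1290*(-331) = 480251/230 - 426990 = -97727449/230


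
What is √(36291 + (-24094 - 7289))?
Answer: 2*√1227 ≈ 70.057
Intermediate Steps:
√(36291 + (-24094 - 7289)) = √(36291 - 31383) = √4908 = 2*√1227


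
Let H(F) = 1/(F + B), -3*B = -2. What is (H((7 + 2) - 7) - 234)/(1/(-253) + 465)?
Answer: -472857/941152 ≈ -0.50242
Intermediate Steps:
B = ⅔ (B = -⅓*(-2) = ⅔ ≈ 0.66667)
H(F) = 1/(⅔ + F) (H(F) = 1/(F + ⅔) = 1/(⅔ + F))
(H((7 + 2) - 7) - 234)/(1/(-253) + 465) = (3/(2 + 3*((7 + 2) - 7)) - 234)/(1/(-253) + 465) = (3/(2 + 3*(9 - 7)) - 234)/(-1/253 + 465) = (3/(2 + 3*2) - 234)/(117644/253) = (3/(2 + 6) - 234)*(253/117644) = (3/8 - 234)*(253/117644) = -1869/8*253/117644 = -472857/941152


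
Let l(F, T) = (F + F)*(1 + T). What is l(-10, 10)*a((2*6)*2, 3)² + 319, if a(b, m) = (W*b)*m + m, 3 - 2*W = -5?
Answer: -18629501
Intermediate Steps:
l(F, T) = 2*F*(1 + T) (l(F, T) = (2*F)*(1 + T) = 2*F*(1 + T))
W = 4 (W = 3/2 - ½*(-5) = 3/2 + 5/2 = 4)
a(b, m) = m + 4*b*m (a(b, m) = (4*b)*m + m = 4*b*m + m = m + 4*b*m)
l(-10, 10)*a((2*6)*2, 3)² + 319 = (2*(-10)*(1 + 10))*(3*(1 + 4*((2*6)*2)))² + 319 = (2*(-10)*11)*(3*(1 + 4*(12*2)))² + 319 = -220*9*(1 + 4*24)² + 319 = -220*9*(1 + 96)² + 319 = -220*(3*97)² + 319 = -220*291² + 319 = -220*84681 + 319 = -18629820 + 319 = -18629501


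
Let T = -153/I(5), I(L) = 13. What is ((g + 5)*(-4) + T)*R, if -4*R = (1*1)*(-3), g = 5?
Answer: -2019/52 ≈ -38.827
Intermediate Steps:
R = 3/4 (R = -1*1*(-3)/4 = -(-3)/4 = -1/4*(-3) = 3/4 ≈ 0.75000)
T = -153/13 ≈ -11.769
((g + 5)*(-4) + T)*R = ((5 + 5)*(-4) - 153/13)*(3/4) = (10*(-4) - 153/13)*(3/4) = (-40 - 153/13)*(3/4) = -673/13*3/4 = -2019/52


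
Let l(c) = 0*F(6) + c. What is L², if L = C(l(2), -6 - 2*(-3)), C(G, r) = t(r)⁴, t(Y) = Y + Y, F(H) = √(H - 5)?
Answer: 0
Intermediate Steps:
F(H) = √(-5 + H)
t(Y) = 2*Y
l(c) = c (l(c) = 0*√(-5 + 6) + c = 0*√1 + c = 0*1 + c = 0 + c = c)
C(G, r) = 16*r⁴ (C(G, r) = (2*r)⁴ = 16*r⁴)
L = 0 (L = 16*(-6 - 2*(-3))⁴ = 16*(-6 - 1*(-6))⁴ = 16*(-6 + 6)⁴ = 16*0⁴ = 16*0 = 0)
L² = 0² = 0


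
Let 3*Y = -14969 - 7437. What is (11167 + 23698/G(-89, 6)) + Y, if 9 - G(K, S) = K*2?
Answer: 126227/33 ≈ 3825.1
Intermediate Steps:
Y = -22406/3 (Y = (-14969 - 7437)/3 = (1/3)*(-22406) = -22406/3 ≈ -7468.7)
G(K, S) = 9 - 2*K (G(K, S) = 9 - K*2 = 9 - 2*K)
(11167 + 23698/G(-89, 6)) + Y = (11167 + 23698/(9 - 2*(-89))) - 22406/3 = (11167 + 23698/(9 + 178)) - 22406/3 = (11167 + 23698/187) - 22406/3 = (11167 + 23698*(1/187)) - 22406/3 = (11167 + 1394/11) - 22406/3 = 124231/11 - 22406/3 = 126227/33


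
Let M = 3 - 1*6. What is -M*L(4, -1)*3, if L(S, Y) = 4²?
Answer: 144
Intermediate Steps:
M = -3 (M = 3 - 6 = -3)
L(S, Y) = 16
-M*L(4, -1)*3 = -(-3*16)*3 = -(-48)*3 = -1*(-144) = 144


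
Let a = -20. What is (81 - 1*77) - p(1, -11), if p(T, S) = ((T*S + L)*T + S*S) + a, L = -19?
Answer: -67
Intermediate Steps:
p(T, S) = -20 + S² + T*(-19 + S*T) (p(T, S) = ((T*S - 19)*T + S*S) - 20 = ((S*T - 19)*T + S²) - 20 = ((-19 + S*T)*T + S²) - 20 = (T*(-19 + S*T) + S²) - 20 = (S² + T*(-19 + S*T)) - 20 = -20 + S² + T*(-19 + S*T))
(81 - 1*77) - p(1, -11) = (81 - 1*77) - (-20 + (-11)² - 19*1 - 11*1²) = (81 - 77) - (-20 + 121 - 19 - 11*1) = 4 - (-20 + 121 - 19 - 11) = 4 - 1*71 = 4 - 71 = -67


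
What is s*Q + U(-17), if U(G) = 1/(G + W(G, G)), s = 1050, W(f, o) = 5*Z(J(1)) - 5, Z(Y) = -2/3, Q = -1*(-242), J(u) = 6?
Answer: 19311597/76 ≈ 2.5410e+5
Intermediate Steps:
Q = 242
Z(Y) = -⅔ (Z(Y) = -2*⅓ = -⅔)
W(f, o) = -25/3 (W(f, o) = 5*(-⅔) - 5 = -10/3 - 5 = -25/3)
U(G) = 1/(-25/3 + G) (U(G) = 1/(G - 25/3) = 1/(-25/3 + G))
s*Q + U(-17) = 1050*242 + 3/(-25 + 3*(-17)) = 254100 + 3/(-25 - 51) = 254100 + 3/(-76) = 254100 + 3*(-1/76) = 254100 - 3/76 = 19311597/76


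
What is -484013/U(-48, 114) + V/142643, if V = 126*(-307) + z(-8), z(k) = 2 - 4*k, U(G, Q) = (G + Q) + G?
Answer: -69041762023/2567574 ≈ -26890.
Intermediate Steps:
U(G, Q) = Q + 2*G
V = -38648 (V = 126*(-307) + (2 - 4*(-8)) = -38682 + (2 + 32) = -38682 + 34 = -38648)
-484013/U(-48, 114) + V/142643 = -484013/(114 + 2*(-48)) - 38648/142643 = -484013/(114 - 96) - 38648*1/142643 = -484013/18 - 38648/142643 = -69041762023/2567574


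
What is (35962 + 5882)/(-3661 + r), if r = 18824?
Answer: 41844/15163 ≈ 2.7596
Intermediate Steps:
(35962 + 5882)/(-3661 + r) = (35962 + 5882)/(-3661 + 18824) = 41844/15163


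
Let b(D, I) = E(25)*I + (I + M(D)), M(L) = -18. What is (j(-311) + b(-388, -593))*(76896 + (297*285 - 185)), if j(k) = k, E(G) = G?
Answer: -2540872932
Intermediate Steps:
b(D, I) = -18 + 26*I (b(D, I) = 25*I + (I - 18) = 25*I + (-18 + I) = -18 + 26*I)
(j(-311) + b(-388, -593))*(76896 + (297*285 - 185)) = (-311 + (-18 + 26*(-593)))*(76896 + (297*285 - 185)) = (-311 + (-18 - 15418))*(76896 + (84645 - 185)) = (-311 - 15436)*(76896 + 84460) = -15747*161356 = -2540872932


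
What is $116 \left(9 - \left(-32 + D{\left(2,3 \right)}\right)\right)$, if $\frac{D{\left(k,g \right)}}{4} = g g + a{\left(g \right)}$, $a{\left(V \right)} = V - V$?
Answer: $580$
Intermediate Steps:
$a{\left(V \right)} = 0$
$D{\left(k,g \right)} = 4 g^{2}$ ($D{\left(k,g \right)} = 4 \left(g g + 0\right) = 4 \left(g^{2} + 0\right) = 4 g^{2}$)
$116 \left(9 - \left(-32 + D{\left(2,3 \right)}\right)\right) = 116 \left(9 + \left(32 - 4 \cdot 3^{2}\right)\right) = 116 \left(9 + \left(32 - 4 \cdot 9\right)\right) = 116 \left(9 + \left(32 - 36\right)\right) = 116 \left(9 - 4\right) = 116 \cdot 5 = 580$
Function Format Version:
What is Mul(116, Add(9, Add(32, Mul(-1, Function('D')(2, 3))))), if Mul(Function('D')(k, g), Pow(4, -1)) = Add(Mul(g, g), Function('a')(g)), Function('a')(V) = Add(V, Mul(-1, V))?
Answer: 580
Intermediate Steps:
Function('a')(V) = 0
Function('D')(k, g) = Mul(4, Pow(g, 2)) (Function('D')(k, g) = Mul(4, Add(Mul(g, g), 0)) = Mul(4, Add(Pow(g, 2), 0)) = Mul(4, Pow(g, 2)))
Mul(116, Add(9, Add(32, Mul(-1, Function('D')(2, 3))))) = Mul(116, Add(9, Add(32, Mul(-1, Mul(4, Pow(3, 2)))))) = Mul(116, Add(9, Add(32, Mul(-1, Mul(4, 9))))) = Mul(116, Add(9, Add(32, Mul(-1, 36)))) = Mul(116, Add(9, Add(32, -36))) = Mul(116, Add(9, -4)) = Mul(116, 5) = 580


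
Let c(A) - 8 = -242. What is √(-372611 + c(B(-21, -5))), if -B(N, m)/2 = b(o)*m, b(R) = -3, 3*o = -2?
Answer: I*√372845 ≈ 610.61*I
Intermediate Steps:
o = -⅔ (o = (⅓)*(-2) = -⅔ ≈ -0.66667)
B(N, m) = 6*m (B(N, m) = -(-6)*m = 6*m)
c(A) = -234 (c(A) = 8 - 242 = -234)
√(-372611 + c(B(-21, -5))) = √(-372611 - 234) = √(-372845) = I*√372845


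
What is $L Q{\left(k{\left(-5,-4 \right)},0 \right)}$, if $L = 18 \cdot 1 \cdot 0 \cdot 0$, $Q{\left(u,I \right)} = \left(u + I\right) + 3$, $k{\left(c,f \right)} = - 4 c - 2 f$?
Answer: $0$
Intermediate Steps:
$Q{\left(u,I \right)} = 3 + I + u$ ($Q{\left(u,I \right)} = \left(I + u\right) + 3 = 3 + I + u$)
$L = 0$ ($L = 18 \cdot 0 \cdot 0 = 18 \cdot 0 = 0$)
$L Q{\left(k{\left(-5,-4 \right)},0 \right)} = 0 \left(3 + 0 - -28\right) = 0 \left(3 + 0 + \left(20 + 8\right)\right) = 0 \left(3 + 0 + 28\right) = 0 \cdot 31 = 0$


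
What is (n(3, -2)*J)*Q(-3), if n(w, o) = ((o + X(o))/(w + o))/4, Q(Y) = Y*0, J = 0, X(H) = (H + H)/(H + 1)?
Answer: 0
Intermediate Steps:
X(H) = 2*H/(1 + H) (X(H) = (2*H)/(1 + H) = 2*H/(1 + H))
Q(Y) = 0
n(w, o) = (o + 2*o/(1 + o))/(4*(o + w)) (n(w, o) = ((o + 2*o/(1 + o))/(w + o))/4 = ((o + 2*o/(1 + o))/(o + w))*(¼) = (o + 2*o/(1 + o))/(4*(o + w)))
(n(3, -2)*J)*Q(-3) = (((¼)*(-2)*(3 - 2)/((1 - 2)*(-2 + 3)))*0)*0 = (((¼)*(-2)*1/(-1*1))*0)*0 = (((¼)*(-2)*(-1)*1*1)*0)*0 = ((½)*0)*0 = 0*0 = 0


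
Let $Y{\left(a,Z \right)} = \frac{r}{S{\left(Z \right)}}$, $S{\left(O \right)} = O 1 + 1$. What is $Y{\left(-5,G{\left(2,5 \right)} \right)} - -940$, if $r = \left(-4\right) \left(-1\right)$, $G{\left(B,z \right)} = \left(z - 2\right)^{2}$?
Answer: $\frac{4702}{5} \approx 940.4$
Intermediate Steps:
$S{\left(O \right)} = 1 + O$ ($S{\left(O \right)} = O + 1 = 1 + O$)
$G{\left(B,z \right)} = \left(-2 + z\right)^{2}$
$r = 4$
$Y{\left(a,Z \right)} = \frac{4}{1 + Z}$
$Y{\left(-5,G{\left(2,5 \right)} \right)} - -940 = \frac{4}{1 + \left(-2 + 5\right)^{2}} - -940 = \frac{4}{1 + 3^{2}} + 940 = \frac{4}{1 + 9} + 940 = \frac{4}{10} + 940 = 4 \cdot \frac{1}{10} + 940 = \frac{2}{5} + 940 = \frac{4702}{5}$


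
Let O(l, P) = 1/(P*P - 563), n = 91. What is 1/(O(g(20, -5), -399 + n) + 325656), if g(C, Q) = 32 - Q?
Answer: 94301/30709686457 ≈ 3.0707e-6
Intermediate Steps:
O(l, P) = 1/(-563 + P²) (O(l, P) = 1/(P² - 563) = 1/(-563 + P²))
1/(O(g(20, -5), -399 + n) + 325656) = 1/(1/(-563 + (-399 + 91)²) + 325656) = 1/(1/(-563 + (-308)²) + 325656) = 1/(1/(-563 + 94864) + 325656) = 1/(1/94301 + 325656) = 1/(30709686457/94301) = 94301/30709686457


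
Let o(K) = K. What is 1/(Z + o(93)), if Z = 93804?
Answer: 1/93897 ≈ 1.0650e-5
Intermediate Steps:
1/(Z + o(93)) = 1/(93804 + 93) = 1/93897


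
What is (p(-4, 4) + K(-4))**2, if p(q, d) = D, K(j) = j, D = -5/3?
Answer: 289/9 ≈ 32.111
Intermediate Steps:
D = -5/3 (D = -5*1/3 = -5/3 ≈ -1.6667)
p(q, d) = -5/3
(p(-4, 4) + K(-4))**2 = (-5/3 - 4)**2 = (-17/3)**2 = 289/9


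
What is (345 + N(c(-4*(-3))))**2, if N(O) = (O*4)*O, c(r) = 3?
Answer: 145161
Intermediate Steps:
N(O) = 4*O**2 (N(O) = (4*O)*O = 4*O**2)
(345 + N(c(-4*(-3))))**2 = (345 + 4*3**2)**2 = (345 + 4*9)**2 = (345 + 36)**2 = 381**2 = 145161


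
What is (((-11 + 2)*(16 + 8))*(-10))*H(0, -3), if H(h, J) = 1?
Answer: 2160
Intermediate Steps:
(((-11 + 2)*(16 + 8))*(-10))*H(0, -3) = (((-11 + 2)*(16 + 8))*(-10))*1 = (-9*24*(-10))*1 = -216*(-10)*1 = 2160*1 = 2160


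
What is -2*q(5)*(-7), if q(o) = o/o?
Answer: 14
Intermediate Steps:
q(o) = 1
-2*q(5)*(-7) = -2*1*(-7) = -2*(-7) = 14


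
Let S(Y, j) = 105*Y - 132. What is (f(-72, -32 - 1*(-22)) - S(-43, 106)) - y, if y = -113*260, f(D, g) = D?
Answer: 33955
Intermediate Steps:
y = -29380
S(Y, j) = -132 + 105*Y
(f(-72, -32 - 1*(-22)) - S(-43, 106)) - y = (-72 - (-132 + 105*(-43))) - 1*(-29380) = (-72 - (-132 - 4515)) + 29380 = (-72 - 1*(-4647)) + 29380 = (-72 + 4647) + 29380 = 4575 + 29380 = 33955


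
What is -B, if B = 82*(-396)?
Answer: 32472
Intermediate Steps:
B = -32472
-B = -1*(-32472) = 32472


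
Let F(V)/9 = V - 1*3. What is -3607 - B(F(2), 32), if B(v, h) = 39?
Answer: -3646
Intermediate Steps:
F(V) = -27 + 9*V (F(V) = 9*(V - 1*3) = 9*(V - 3) = 9*(-3 + V) = -27 + 9*V)
-3607 - B(F(2), 32) = -3607 - 1*39 = -3607 - 39 = -3646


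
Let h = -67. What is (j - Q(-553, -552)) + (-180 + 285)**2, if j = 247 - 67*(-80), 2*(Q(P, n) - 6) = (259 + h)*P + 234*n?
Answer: 134298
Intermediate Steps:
Q(P, n) = 6 + 96*P + 117*n (Q(P, n) = 6 + ((259 - 67)*P + 234*n)/2 = 6 + (192*P + 234*n)/2 = 6 + (96*P + 117*n) = 6 + 96*P + 117*n)
j = 5607 (j = 247 + 5360 = 5607)
(j - Q(-553, -552)) + (-180 + 285)**2 = (5607 - (6 + 96*(-553) + 117*(-552))) + (-180 + 285)**2 = (5607 - (6 - 53088 - 64584)) + 105**2 = (5607 - 1*(-117666)) + 11025 = (5607 + 117666) + 11025 = 123273 + 11025 = 134298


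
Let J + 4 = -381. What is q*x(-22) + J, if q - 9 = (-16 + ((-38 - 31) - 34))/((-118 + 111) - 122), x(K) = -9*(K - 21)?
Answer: 3455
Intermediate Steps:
J = -385 (J = -4 - 381 = -385)
x(K) = 189 - 9*K (x(K) = -9*(-21 + K) = 189 - 9*K)
q = 1280/129 (q = 9 + (-16 + ((-38 - 31) - 34))/((-118 + 111) - 122) = 9 + (-16 + (-69 - 34))/(-7 - 122) = 9 + (-16 - 103)/(-129) = 9 - 119*(-1/129) = 9 + 119/129 = 1280/129 ≈ 9.9225)
q*x(-22) + J = 1280*(189 - 9*(-22))/129 - 385 = 1280*(189 + 198)/129 - 385 = (1280/129)*387 - 385 = 3840 - 385 = 3455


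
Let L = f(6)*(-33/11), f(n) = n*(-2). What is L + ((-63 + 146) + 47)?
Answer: 166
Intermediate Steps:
f(n) = -2*n
L = 36 (L = (-2*6)*(-33/11) = -(-396)/11 = -12*(-3) = 36)
L + ((-63 + 146) + 47) = 36 + ((-63 + 146) + 47) = 36 + (83 + 47) = 36 + 130 = 166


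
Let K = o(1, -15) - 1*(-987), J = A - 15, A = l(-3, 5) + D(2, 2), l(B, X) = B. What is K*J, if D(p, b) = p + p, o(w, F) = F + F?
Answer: -13398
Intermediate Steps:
o(w, F) = 2*F
D(p, b) = 2*p
A = 1 (A = -3 + 2*2 = -3 + 4 = 1)
J = -14 (J = 1 - 15 = -14)
K = 957 (K = 2*(-15) - 1*(-987) = -30 + 987 = 957)
K*J = 957*(-14) = -13398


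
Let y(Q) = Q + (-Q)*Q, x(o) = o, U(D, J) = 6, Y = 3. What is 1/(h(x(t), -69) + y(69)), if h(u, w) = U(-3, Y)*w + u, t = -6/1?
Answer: -1/5112 ≈ -0.00019562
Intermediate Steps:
t = -6 (t = -6*1 = -6)
h(u, w) = u + 6*w (h(u, w) = 6*w + u = u + 6*w)
y(Q) = Q - Q²
1/(h(x(t), -69) + y(69)) = 1/((-6 + 6*(-69)) + 69*(1 - 1*69)) = 1/((-6 - 414) + 69*(1 - 69)) = 1/(-420 + 69*(-68)) = 1/(-420 - 4692) = 1/(-5112) = -1/5112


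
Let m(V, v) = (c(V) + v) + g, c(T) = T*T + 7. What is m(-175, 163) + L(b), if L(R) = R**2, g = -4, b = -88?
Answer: 38535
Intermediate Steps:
c(T) = 7 + T**2 (c(T) = T**2 + 7 = 7 + T**2)
m(V, v) = 3 + v + V**2 (m(V, v) = ((7 + V**2) + v) - 4 = (7 + v + V**2) - 4 = 3 + v + V**2)
m(-175, 163) + L(b) = (3 + 163 + (-175)**2) + (-88)**2 = (3 + 163 + 30625) + 7744 = 30791 + 7744 = 38535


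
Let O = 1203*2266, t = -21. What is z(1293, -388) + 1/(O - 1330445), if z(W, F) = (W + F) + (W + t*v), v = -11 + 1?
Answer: 3360491625/1395553 ≈ 2408.0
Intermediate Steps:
v = -10
O = 2725998
z(W, F) = 210 + F + 2*W (z(W, F) = (W + F) + (W - 21*(-10)) = (F + W) + (W + 210) = (F + W) + (210 + W) = 210 + F + 2*W)
z(1293, -388) + 1/(O - 1330445) = (210 - 388 + 2*1293) + 1/(2725998 - 1330445) = (210 - 388 + 2586) + 1/1395553 = 2408 + 1/1395553 = 3360491625/1395553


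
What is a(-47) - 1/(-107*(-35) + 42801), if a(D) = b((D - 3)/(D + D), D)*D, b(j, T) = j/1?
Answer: -1163651/46546 ≈ -25.000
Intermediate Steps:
b(j, T) = j (b(j, T) = j*1 = j)
a(D) = -3/2 + D/2 (a(D) = ((D - 3)/(D + D))*D = ((-3 + D)/((2*D)))*D = ((-3 + D)*(1/(2*D)))*D = ((-3 + D)/(2*D))*D = -3/2 + D/2)
a(-47) - 1/(-107*(-35) + 42801) = (-3/2 + (1/2)*(-47)) - 1/(-107*(-35) + 42801) = (-3/2 - 47/2) - 1/(3745 + 42801) = -25 - 1/46546 = -1163651/46546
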